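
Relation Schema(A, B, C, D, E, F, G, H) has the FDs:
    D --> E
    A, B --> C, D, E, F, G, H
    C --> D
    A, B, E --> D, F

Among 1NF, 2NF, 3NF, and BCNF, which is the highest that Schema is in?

Candidate key: {A, B}. Prime attributes: {A, B}.
D --> E breaks BCNF: {D}⁺ = {D, E}, so {D} is not a superkey.
D --> E determines the non-prime attribute {E} from a non-superkey — 3NF is violated.
No proper subset of a key has a non-prime attribute in its closure, so there is no partial dependency; 2NF holds.

2NF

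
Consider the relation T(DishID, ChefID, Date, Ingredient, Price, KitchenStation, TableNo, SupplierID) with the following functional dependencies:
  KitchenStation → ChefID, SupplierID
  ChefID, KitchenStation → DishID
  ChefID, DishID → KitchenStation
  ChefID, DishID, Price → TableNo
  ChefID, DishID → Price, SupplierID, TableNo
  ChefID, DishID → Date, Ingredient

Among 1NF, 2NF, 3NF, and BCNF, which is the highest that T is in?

Candidate keys: {ChefID, DishID}, {KitchenStation}. Prime attributes: {ChefID, DishID, KitchenStation}.
The left-hand side of every FD is a superkey, so BCNF is satisfied.

BCNF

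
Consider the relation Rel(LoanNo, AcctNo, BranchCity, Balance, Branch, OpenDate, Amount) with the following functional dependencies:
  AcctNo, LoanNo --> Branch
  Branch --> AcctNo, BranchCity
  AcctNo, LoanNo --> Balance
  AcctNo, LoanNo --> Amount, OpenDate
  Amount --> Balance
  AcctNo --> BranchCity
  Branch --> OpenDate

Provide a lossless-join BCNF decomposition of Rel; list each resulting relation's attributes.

{AcctNo, Branch, OpenDate}; {AcctNo, BranchCity}; {Amount, Balance}; {Amount, Branch, LoanNo}

Candidate keys of the original relation: {AcctNo, LoanNo}, {Branch, LoanNo}.
{AcctNo, Amount, Balance, Branch, BranchCity, LoanNo, OpenDate}: {Branch} determines {AcctNo, Branch, BranchCity, OpenDate} here but is not a superkey — split on Branch --> AcctNo, BranchCity, OpenDate, giving {AcctNo, Branch, BranchCity, OpenDate} and {Amount, Balance, Branch, LoanNo}.
{AcctNo, Branch, BranchCity, OpenDate}: {AcctNo} determines {AcctNo, BranchCity} here but is not a superkey — split on AcctNo --> BranchCity, giving {AcctNo, BranchCity} and {AcctNo, Branch, OpenDate}.
{AcctNo, BranchCity} is in BCNF.
{AcctNo, Branch, OpenDate} is in BCNF.
{Amount, Balance, Branch, LoanNo}: {Amount} determines {Amount, Balance} here but is not a superkey — split on Amount --> Balance, giving {Amount, Balance} and {Amount, Branch, LoanNo}.
{Amount, Balance} is in BCNF.
{Amount, Branch, LoanNo} is in BCNF.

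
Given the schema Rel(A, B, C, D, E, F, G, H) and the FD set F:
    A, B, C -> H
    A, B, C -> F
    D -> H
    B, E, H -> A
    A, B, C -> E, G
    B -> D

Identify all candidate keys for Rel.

{A, B, C}, {B, C, E}

Attributes never on any right-hand side: {B, C} — every candidate key must contain all of them.
Closure of {A, B, C} is {A, B, C, D, E, F, G, H}, the whole schema; {A, B, C} is a candidate key.
Closure of {B, C, E} is {A, B, C, D, E, F, G, H}, the whole schema; {B, C, E} is a candidate key.
No proper subset of any of these is a key, and no other minimal superkey exists.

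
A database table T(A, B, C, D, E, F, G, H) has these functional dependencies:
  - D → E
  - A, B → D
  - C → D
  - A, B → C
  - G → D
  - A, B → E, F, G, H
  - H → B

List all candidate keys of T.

No FD produces {A}, so it must be in every candidate key.
Closure of {A, B} is {A, B, C, D, E, F, G, H}, the whole schema; {A, B} is a candidate key.
Closure of {A, H} is {A, B, C, D, E, F, G, H}, the whole schema; {A, H} is a candidate key.
No proper subset of any of these is a key, and no other minimal superkey exists.

{A, B}, {A, H}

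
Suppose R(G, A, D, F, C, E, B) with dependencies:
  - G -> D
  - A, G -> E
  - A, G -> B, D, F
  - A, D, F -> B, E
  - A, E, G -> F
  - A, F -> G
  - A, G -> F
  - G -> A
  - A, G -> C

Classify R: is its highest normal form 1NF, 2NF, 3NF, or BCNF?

Candidate keys: {A, F}, {G}. Prime attributes: {A, F, G}.
Every FD has a superkey on the left, so the relation is in BCNF.

BCNF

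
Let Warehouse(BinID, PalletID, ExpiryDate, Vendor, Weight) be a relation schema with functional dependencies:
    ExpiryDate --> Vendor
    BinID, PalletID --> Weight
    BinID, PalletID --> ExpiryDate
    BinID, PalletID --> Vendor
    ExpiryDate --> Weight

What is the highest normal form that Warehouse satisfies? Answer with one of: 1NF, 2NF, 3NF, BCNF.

2NF

Candidate key: {BinID, PalletID}. Prime attributes: {BinID, PalletID}.
For ExpiryDate --> Vendor we have {ExpiryDate}⁺ = {ExpiryDate, Vendor, Weight}; {ExpiryDate} is not a superkey, so BCNF fails.
Because {Vendor} is non-prime and the left side of ExpiryDate --> Vendor is not a superkey, the relation is not in 3NF.
No proper subset of a key has a non-prime attribute in its closure, so there is no partial dependency; 2NF holds.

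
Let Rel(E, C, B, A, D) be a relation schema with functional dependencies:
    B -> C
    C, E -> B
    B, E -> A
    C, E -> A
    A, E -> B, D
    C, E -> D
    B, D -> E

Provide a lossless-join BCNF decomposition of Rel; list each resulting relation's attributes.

Candidate keys of the original relation: {A, E}, {B, D}, {B, E}, {C, E}.
Within {A, B, C, D, E}: {B}⁺ ∩ {A, B, C, D, E} = {B, C}, not the whole set, so B -> C violates BCNF; decompose into {B, C} and {A, B, D, E}.
{B, C} has no BCNF violation.
{A, B, D, E} has no BCNF violation.

{A, B, D, E}; {B, C}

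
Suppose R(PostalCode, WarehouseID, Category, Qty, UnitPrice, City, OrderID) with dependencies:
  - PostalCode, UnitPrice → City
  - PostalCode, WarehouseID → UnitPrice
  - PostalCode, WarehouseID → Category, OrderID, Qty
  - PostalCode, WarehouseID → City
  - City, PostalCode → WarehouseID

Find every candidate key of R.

{City, PostalCode}, {PostalCode, UnitPrice}, {PostalCode, WarehouseID}

No FD produces {PostalCode}, so it must be in every candidate key.
{City, PostalCode}⁺ = {Category, City, OrderID, PostalCode, Qty, UnitPrice, WarehouseID} — all of the relation — so {City, PostalCode} is a candidate key.
{PostalCode, UnitPrice}⁺ = {Category, City, OrderID, PostalCode, Qty, UnitPrice, WarehouseID} — all of the relation — so {PostalCode, UnitPrice} is a candidate key.
{PostalCode, WarehouseID}⁺ = {Category, City, OrderID, PostalCode, Qty, UnitPrice, WarehouseID} — all of the relation — so {PostalCode, WarehouseID} is a candidate key.
No proper subset of any of these is a key, and no other minimal superkey exists.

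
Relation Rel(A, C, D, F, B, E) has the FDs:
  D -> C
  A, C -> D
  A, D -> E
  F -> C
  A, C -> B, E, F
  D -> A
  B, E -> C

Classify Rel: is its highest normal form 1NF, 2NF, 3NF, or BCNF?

3NF

Candidate keys: {A, B, E}, {A, C}, {A, F}, {D}. Prime attributes: {A, B, C, D, E, F}.
F -> C breaks BCNF: {F}⁺ = {C, F}, so {F} is not a superkey.
Its right-hand attributes {C} are all prime, as are those of every other non-superkey FD — the relation is in 3NF.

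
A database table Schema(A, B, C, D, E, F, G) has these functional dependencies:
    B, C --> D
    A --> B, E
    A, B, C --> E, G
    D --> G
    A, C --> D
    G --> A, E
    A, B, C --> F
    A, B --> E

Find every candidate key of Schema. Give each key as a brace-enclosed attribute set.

Attributes never on any right-hand side: {C} — every candidate key must contain it.
{A, C}⁺ = {A, B, C, D, E, F, G}, which is every attribute, so {A, C} is a candidate key.
{B, C}⁺ = {A, B, C, D, E, F, G}, which is every attribute, so {B, C} is a candidate key.
{C, D}⁺ = {A, B, C, D, E, F, G}, which is every attribute, so {C, D} is a candidate key.
{C, G}⁺ = {A, B, C, D, E, F, G}, which is every attribute, so {C, G} is a candidate key.
No proper subset of any of these is a key, and no other minimal superkey exists.

{A, C}, {B, C}, {C, D}, {C, G}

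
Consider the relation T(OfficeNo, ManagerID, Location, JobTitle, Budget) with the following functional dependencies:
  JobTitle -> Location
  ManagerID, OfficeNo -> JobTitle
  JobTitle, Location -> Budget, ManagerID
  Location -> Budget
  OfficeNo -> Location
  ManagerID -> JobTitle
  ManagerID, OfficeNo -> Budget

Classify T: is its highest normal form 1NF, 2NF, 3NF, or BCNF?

Candidate keys: {JobTitle, OfficeNo}, {ManagerID, OfficeNo}. Prime attributes: {JobTitle, ManagerID, OfficeNo}.
JobTitle -> Location: {JobTitle}⁺ = {Budget, JobTitle, Location, ManagerID}, which is not all of the attributes, so the left side is not a superkey — BCNF is violated.
JobTitle -> Location determines the non-prime attribute {Location} from a non-superkey — 3NF is violated.
The proper key subset {JobTitle} of {JobTitle, OfficeNo} determines non-prime {Budget, Location}, so the relation is not even in 2NF.

1NF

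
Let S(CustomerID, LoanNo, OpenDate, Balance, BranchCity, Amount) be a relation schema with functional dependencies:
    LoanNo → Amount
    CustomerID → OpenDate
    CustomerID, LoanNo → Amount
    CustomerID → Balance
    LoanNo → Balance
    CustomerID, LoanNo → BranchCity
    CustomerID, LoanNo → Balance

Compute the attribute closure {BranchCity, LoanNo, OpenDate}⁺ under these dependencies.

Start with {BranchCity, LoanNo, OpenDate}.
LoanNo → Amount applies; add {Amount} → now {Amount, BranchCity, LoanNo, OpenDate}.
LoanNo → Balance applies; add {Balance} → now {Amount, Balance, BranchCity, LoanNo, OpenDate}.
No further FD applies.

{Amount, Balance, BranchCity, LoanNo, OpenDate}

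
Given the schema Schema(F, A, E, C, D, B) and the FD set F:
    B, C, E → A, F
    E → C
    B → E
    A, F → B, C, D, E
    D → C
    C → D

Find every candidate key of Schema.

{A, F}, {B}

{B} is a candidate key since {B}⁺ = {A, B, C, D, E, F} covers every attribute.
{A, F} is a candidate key since {A, F}⁺ = {A, B, C, D, E, F} covers every attribute.
These are minimal and exhaustive — every other superkey contains one of them.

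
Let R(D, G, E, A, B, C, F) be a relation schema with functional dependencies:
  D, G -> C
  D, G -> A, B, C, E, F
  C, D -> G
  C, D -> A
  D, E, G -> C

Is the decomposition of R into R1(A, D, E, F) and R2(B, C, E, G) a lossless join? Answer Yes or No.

No

Common attributes: {E}; their closure is {E}.
R1 ⊄ {E} and R2 ⊄ {E}, so the split is lossy.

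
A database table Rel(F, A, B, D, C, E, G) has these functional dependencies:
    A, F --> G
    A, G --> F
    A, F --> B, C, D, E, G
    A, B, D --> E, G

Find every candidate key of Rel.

{A} never appears on the right of any FD, so every key must include it.
{A, F}⁺ = {A, B, C, D, E, F, G}, which is every attribute, so {A, F} is a candidate key.
{A, G}⁺ = {A, B, C, D, E, F, G}, which is every attribute, so {A, G} is a candidate key.
{A, B, D}⁺ = {A, B, C, D, E, F, G}, which is every attribute, so {A, B, D} is a candidate key.
These are minimal and exhaustive — every other superkey contains one of them.

{A, B, D}, {A, F}, {A, G}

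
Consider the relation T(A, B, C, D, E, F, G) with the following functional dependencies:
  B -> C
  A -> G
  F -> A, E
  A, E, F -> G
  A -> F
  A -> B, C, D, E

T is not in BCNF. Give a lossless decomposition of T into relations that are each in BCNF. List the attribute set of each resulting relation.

{A, B, D, E, F, G}; {B, C}

Candidate keys of the original relation: {A}, {F}.
In {A, B, C, D, E, F, G}, {B} is not a superkey ({B}⁺ restricted to this set is {B, C}), so split on B -> C into {B, C} and {A, B, D, E, F, G}.
{B, C}: every determinant is a superkey — BCNF.
{A, B, D, E, F, G}: every determinant is a superkey — BCNF.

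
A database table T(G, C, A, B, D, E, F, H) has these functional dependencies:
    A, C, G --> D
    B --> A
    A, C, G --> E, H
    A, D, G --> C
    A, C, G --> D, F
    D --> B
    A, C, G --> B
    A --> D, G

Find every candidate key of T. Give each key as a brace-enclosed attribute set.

{A}, {B}, {D}

{A} is a candidate key since {A}⁺ = {A, B, C, D, E, F, G, H} covers every attribute.
{B} is a candidate key since {B}⁺ = {A, B, C, D, E, F, G, H} covers every attribute.
{D} is a candidate key since {D}⁺ = {A, B, C, D, E, F, G, H} covers every attribute.
No proper subset of any of these is a key, and no other minimal superkey exists.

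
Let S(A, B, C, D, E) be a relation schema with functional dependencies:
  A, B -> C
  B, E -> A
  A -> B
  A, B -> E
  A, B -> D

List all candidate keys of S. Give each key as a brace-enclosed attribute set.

{A}, {B, E}

{A}⁺ = {A, B, C, D, E}, which is every attribute, so {A} is a candidate key.
{B, E}⁺ = {A, B, C, D, E}, which is every attribute, so {B, E} is a candidate key.
Any other superkey properly contains one of these, so there are no further candidate keys.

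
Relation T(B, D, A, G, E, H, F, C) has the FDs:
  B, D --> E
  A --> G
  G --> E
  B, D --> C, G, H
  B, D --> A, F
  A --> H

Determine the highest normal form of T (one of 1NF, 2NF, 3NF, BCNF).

Candidate key: {B, D}. Prime attributes: {B, D}.
For A --> G we have {A}⁺ = {A, E, G, H}; {A} is not a superkey, so BCNF fails.
A --> G determines the non-prime attribute {G} from a non-superkey — 3NF is violated.
No proper subset of a key has a non-prime attribute in its closure, so there is no partial dependency; 2NF holds.

2NF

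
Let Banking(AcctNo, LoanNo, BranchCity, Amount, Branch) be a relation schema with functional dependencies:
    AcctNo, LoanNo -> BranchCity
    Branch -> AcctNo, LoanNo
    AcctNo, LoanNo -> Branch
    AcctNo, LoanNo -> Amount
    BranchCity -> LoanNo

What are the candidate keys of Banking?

{AcctNo, BranchCity}, {AcctNo, LoanNo}, {Branch}

{Branch} is a candidate key since {Branch}⁺ = {AcctNo, Amount, Branch, BranchCity, LoanNo} covers every attribute.
{AcctNo, BranchCity} is a candidate key since {AcctNo, BranchCity}⁺ = {AcctNo, Amount, Branch, BranchCity, LoanNo} covers every attribute.
{AcctNo, LoanNo} is a candidate key since {AcctNo, LoanNo}⁺ = {AcctNo, Amount, Branch, BranchCity, LoanNo} covers every attribute.
Any other superkey properly contains one of these, so there are no further candidate keys.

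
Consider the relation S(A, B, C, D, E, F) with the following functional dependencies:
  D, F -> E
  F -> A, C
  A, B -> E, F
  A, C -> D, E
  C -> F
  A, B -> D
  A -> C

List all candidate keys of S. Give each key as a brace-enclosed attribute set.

{B} never appears on the right of any FD, so every key must include it.
{A, B}⁺ = {A, B, C, D, E, F} — all of the relation — so {A, B} is a candidate key.
{B, C}⁺ = {A, B, C, D, E, F} — all of the relation — so {B, C} is a candidate key.
{B, F}⁺ = {A, B, C, D, E, F} — all of the relation — so {B, F} is a candidate key.
No proper subset of any of these is a key, and no other minimal superkey exists.

{A, B}, {B, C}, {B, F}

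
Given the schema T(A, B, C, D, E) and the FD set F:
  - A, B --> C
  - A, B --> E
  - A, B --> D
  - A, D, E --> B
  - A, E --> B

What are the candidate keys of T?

No FD produces {A}, so it must be in every candidate key.
{A, B}⁺ = {A, B, C, D, E}, which is every attribute, so {A, B} is a candidate key.
{A, E}⁺ = {A, B, C, D, E}, which is every attribute, so {A, E} is a candidate key.
Any other superkey properly contains one of these, so there are no further candidate keys.

{A, B}, {A, E}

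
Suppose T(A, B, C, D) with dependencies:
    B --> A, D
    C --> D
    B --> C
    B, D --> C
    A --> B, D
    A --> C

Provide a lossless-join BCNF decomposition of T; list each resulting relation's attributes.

Candidate keys of the original relation: {A}, {B}.
{A, B, C, D}: {C} determines {C, D} here but is not a superkey — split on C --> D, giving {C, D} and {A, B, C}.
{C, D} is in BCNF.
{A, B, C} is in BCNF.

{A, B, C}; {C, D}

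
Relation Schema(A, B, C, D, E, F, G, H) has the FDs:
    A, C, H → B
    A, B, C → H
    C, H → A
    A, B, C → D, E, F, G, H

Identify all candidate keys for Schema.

No FD produces {C}, so it must be in every candidate key.
{C, H}⁺ = {A, B, C, D, E, F, G, H}, which is every attribute, so {C, H} is a candidate key.
{A, B, C}⁺ = {A, B, C, D, E, F, G, H}, which is every attribute, so {A, B, C} is a candidate key.
These are minimal and exhaustive — every other superkey contains one of them.

{A, B, C}, {C, H}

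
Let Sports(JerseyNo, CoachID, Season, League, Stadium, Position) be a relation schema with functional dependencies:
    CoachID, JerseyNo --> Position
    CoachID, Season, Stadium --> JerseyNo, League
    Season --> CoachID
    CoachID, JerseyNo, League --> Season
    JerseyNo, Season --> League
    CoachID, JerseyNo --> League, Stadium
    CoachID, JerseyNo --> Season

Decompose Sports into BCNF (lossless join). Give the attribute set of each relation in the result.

{CoachID, Season}; {JerseyNo, League, Position, Season, Stadium}

Candidate keys of the original relation: {CoachID, JerseyNo}, {JerseyNo, Season}, {Season, Stadium}.
{CoachID, JerseyNo, League, Position, Season, Stadium}: {Season} determines {CoachID, Season} here but is not a superkey — split on Season --> CoachID, giving {CoachID, Season} and {JerseyNo, League, Position, Season, Stadium}.
{CoachID, Season} is in BCNF.
{JerseyNo, League, Position, Season, Stadium} is in BCNF.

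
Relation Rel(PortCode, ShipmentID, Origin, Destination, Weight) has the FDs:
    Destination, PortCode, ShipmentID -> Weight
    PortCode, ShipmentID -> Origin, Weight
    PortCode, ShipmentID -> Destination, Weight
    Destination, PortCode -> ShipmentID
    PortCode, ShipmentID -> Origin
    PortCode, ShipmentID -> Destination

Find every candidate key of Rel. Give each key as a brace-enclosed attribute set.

Attributes never on any right-hand side: {PortCode} — every candidate key must contain it.
{Destination, PortCode}⁺ = {Destination, Origin, PortCode, ShipmentID, Weight} — all of the relation — so {Destination, PortCode} is a candidate key.
{PortCode, ShipmentID}⁺ = {Destination, Origin, PortCode, ShipmentID, Weight} — all of the relation — so {PortCode, ShipmentID} is a candidate key.
No proper subset of any of these is a key, and no other minimal superkey exists.

{Destination, PortCode}, {PortCode, ShipmentID}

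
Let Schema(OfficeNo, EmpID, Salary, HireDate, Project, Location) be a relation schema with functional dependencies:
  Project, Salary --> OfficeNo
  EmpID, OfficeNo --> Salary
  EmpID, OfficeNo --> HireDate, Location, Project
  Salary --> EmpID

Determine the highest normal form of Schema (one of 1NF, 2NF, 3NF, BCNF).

3NF

Candidate keys: {EmpID, OfficeNo}, {OfficeNo, Salary}, {Project, Salary}. Prime attributes: {EmpID, OfficeNo, Project, Salary}.
For Salary --> EmpID we have {Salary}⁺ = {EmpID, Salary}; {Salary} is not a superkey, so BCNF fails.
Its right-hand attributes {EmpID} are all prime, as are those of every other non-superkey FD — the relation is in 3NF.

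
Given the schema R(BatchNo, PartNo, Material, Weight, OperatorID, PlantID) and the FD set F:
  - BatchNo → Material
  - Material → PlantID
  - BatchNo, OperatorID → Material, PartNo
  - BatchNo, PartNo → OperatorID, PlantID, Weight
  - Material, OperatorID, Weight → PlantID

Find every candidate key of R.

{BatchNo, OperatorID}, {BatchNo, PartNo}

Attributes never on any right-hand side: {BatchNo} — every candidate key must contain it.
{BatchNo, OperatorID}⁺ = {BatchNo, Material, OperatorID, PartNo, PlantID, Weight}, which is every attribute, so {BatchNo, OperatorID} is a candidate key.
{BatchNo, PartNo}⁺ = {BatchNo, Material, OperatorID, PartNo, PlantID, Weight}, which is every attribute, so {BatchNo, PartNo} is a candidate key.
No proper subset of any of these is a key, and no other minimal superkey exists.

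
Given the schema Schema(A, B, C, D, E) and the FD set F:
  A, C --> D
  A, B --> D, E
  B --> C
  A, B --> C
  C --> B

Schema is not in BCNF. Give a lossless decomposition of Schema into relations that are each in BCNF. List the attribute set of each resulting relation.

Candidate keys of the original relation: {A, B}, {A, C}.
Within {A, B, C, D, E}: {B}⁺ ∩ {A, B, C, D, E} = {B, C}, not the whole set, so B --> C violates BCNF; decompose into {B, C} and {A, B, D, E}.
{B, C} has no BCNF violation.
{A, B, D, E} has no BCNF violation.

{A, B, D, E}; {B, C}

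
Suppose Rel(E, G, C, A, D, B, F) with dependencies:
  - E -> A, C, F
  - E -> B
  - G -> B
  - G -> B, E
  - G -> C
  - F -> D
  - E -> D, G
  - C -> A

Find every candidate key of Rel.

{E}, {G}

Closure of {E} is {A, B, C, D, E, F, G}, the whole schema; {E} is a candidate key.
Closure of {G} is {A, B, C, D, E, F, G}, the whole schema; {G} is a candidate key.
No proper subset of any of these is a key, and no other minimal superkey exists.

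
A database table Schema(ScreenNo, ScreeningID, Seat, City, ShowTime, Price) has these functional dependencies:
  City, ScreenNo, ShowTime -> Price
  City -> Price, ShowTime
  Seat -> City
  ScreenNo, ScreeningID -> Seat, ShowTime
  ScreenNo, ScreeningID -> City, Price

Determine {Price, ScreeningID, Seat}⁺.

Start with {Price, ScreeningID, Seat}.
Seat -> City applies; add {City} → now {City, Price, ScreeningID, Seat}.
City -> Price, ShowTime applies; add {ShowTime} → now {City, Price, ScreeningID, Seat, ShowTime}.
No further FD applies.

{City, Price, ScreeningID, Seat, ShowTime}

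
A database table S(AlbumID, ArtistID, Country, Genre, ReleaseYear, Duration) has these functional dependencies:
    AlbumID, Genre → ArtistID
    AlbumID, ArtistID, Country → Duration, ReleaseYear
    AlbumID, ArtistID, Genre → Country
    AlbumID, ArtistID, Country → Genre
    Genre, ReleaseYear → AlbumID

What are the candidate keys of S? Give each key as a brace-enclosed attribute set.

{AlbumID, Genre} is a candidate key since {AlbumID, Genre}⁺ = {AlbumID, ArtistID, Country, Duration, Genre, ReleaseYear} covers every attribute.
{Genre, ReleaseYear} is a candidate key since {Genre, ReleaseYear}⁺ = {AlbumID, ArtistID, Country, Duration, Genre, ReleaseYear} covers every attribute.
{AlbumID, ArtistID, Country} is a candidate key since {AlbumID, ArtistID, Country}⁺ = {AlbumID, ArtistID, Country, Duration, Genre, ReleaseYear} covers every attribute.
These are minimal and exhaustive — every other superkey contains one of them.

{AlbumID, ArtistID, Country}, {AlbumID, Genre}, {Genre, ReleaseYear}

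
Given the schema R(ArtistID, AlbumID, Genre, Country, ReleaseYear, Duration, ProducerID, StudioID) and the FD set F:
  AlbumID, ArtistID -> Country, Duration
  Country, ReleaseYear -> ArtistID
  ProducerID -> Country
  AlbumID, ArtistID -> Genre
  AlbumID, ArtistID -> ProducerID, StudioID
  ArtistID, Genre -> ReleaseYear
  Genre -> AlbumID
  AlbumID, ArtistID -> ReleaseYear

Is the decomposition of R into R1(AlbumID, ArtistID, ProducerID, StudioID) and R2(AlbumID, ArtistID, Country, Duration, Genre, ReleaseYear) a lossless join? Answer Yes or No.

R1 ∩ R2 = {AlbumID, ArtistID}; its closure under F is {AlbumID, ArtistID, Country, Duration, Genre, ProducerID, ReleaseYear, StudioID}.
Since R1 ⊆ {AlbumID, ArtistID, Country, Duration, Genre, ProducerID, ReleaseYear, StudioID}, the intersection is a superkey of R1; the decomposition is lossless.

Yes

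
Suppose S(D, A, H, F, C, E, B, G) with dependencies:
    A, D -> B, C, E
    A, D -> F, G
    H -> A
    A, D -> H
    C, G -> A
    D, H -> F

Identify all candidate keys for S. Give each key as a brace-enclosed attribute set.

No FD produces {D}, so it must be in every candidate key.
{A, D}⁺ = {A, B, C, D, E, F, G, H} — all of the relation — so {A, D} is a candidate key.
{D, H}⁺ = {A, B, C, D, E, F, G, H} — all of the relation — so {D, H} is a candidate key.
{C, D, G}⁺ = {A, B, C, D, E, F, G, H} — all of the relation — so {C, D, G} is a candidate key.
These are minimal and exhaustive — every other superkey contains one of them.

{A, D}, {C, D, G}, {D, H}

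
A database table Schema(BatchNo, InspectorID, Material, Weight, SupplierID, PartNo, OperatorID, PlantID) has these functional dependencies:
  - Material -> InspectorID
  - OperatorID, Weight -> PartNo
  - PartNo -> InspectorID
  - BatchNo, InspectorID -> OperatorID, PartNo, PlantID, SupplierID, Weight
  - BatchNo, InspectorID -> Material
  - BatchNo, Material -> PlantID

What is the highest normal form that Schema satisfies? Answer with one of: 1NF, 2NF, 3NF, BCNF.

Candidate keys: {BatchNo, InspectorID}, {BatchNo, Material}, {BatchNo, OperatorID, Weight}, {BatchNo, PartNo}. Prime attributes: {BatchNo, InspectorID, Material, OperatorID, PartNo, Weight}.
Material -> InspectorID breaks BCNF: {Material}⁺ = {InspectorID, Material}, so {Material} is not a superkey.
But every attribute on its right side ({InspectorID}) is prime, and the same holds for every other non-superkey FD, so 3NF still holds.

3NF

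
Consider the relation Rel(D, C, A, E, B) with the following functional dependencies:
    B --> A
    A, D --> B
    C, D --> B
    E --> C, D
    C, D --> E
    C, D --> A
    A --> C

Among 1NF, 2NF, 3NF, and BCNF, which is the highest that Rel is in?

Candidate keys: {A, D}, {B, D}, {C, D}, {E}. Prime attributes: {A, B, C, D, E}.
For B --> A we have {B}⁺ = {A, B, C}; {B} is not a superkey, so BCNF fails.
But every attribute on its right side ({A}) is prime, and the same holds for every other non-superkey FD, so 3NF still holds.

3NF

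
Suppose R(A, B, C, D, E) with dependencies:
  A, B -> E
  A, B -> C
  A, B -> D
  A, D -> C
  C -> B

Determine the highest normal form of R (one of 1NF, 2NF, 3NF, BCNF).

3NF

Candidate keys: {A, B}, {A, C}, {A, D}. Prime attributes: {A, B, C, D}.
C -> B breaks BCNF: {C}⁺ = {B, C}, so {C} is not a superkey.
Since {B} ⊆ prime attributes and every other non-superkey FD also has a prime right side, the schema is in 3NF.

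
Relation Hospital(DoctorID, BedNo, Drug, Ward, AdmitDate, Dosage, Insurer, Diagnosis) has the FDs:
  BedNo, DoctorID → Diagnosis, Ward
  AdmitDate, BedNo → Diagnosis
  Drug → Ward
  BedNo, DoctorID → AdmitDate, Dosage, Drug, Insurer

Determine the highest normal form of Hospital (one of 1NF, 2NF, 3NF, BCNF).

Candidate key: {BedNo, DoctorID}. Prime attributes: {BedNo, DoctorID}.
For AdmitDate, BedNo → Diagnosis we have {AdmitDate, BedNo}⁺ = {AdmitDate, BedNo, Diagnosis}; {AdmitDate, BedNo} is not a superkey, so BCNF fails.
Because {Diagnosis} is non-prime and the left side of AdmitDate, BedNo → Diagnosis is not a superkey, the relation is not in 3NF.
Checking every proper subset of each key, none determines a non-prime attribute — 2NF is satisfied.

2NF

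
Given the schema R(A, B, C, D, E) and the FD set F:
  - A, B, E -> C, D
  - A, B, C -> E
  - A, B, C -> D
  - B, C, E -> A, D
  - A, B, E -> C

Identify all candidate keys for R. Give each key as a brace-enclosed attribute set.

{A, B, C}, {A, B, E}, {B, C, E}

Attributes never on any right-hand side: {B} — every candidate key must contain it.
Closure of {A, B, C} is {A, B, C, D, E}, the whole schema; {A, B, C} is a candidate key.
Closure of {A, B, E} is {A, B, C, D, E}, the whole schema; {A, B, E} is a candidate key.
Closure of {B, C, E} is {A, B, C, D, E}, the whole schema; {B, C, E} is a candidate key.
These are minimal and exhaustive — every other superkey contains one of them.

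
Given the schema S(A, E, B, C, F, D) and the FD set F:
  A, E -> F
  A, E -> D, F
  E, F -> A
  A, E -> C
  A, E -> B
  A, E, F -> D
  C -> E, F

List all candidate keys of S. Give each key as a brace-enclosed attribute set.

{C}⁺ = {A, B, C, D, E, F} — all of the relation — so {C} is a candidate key.
{A, E}⁺ = {A, B, C, D, E, F} — all of the relation — so {A, E} is a candidate key.
{E, F}⁺ = {A, B, C, D, E, F} — all of the relation — so {E, F} is a candidate key.
These are minimal and exhaustive — every other superkey contains one of them.

{A, E}, {C}, {E, F}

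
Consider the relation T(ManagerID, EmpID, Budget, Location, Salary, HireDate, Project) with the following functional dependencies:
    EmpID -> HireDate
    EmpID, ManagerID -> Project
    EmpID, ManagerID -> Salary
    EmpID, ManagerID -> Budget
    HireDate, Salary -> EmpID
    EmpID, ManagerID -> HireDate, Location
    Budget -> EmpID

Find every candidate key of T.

Attributes never on any right-hand side: {ManagerID} — every candidate key must contain it.
{Budget, ManagerID} is a candidate key since {Budget, ManagerID}⁺ = {Budget, EmpID, HireDate, Location, ManagerID, Project, Salary} covers every attribute.
{EmpID, ManagerID} is a candidate key since {EmpID, ManagerID}⁺ = {Budget, EmpID, HireDate, Location, ManagerID, Project, Salary} covers every attribute.
{HireDate, ManagerID, Salary} is a candidate key since {HireDate, ManagerID, Salary}⁺ = {Budget, EmpID, HireDate, Location, ManagerID, Project, Salary} covers every attribute.
No proper subset of any of these is a key, and no other minimal superkey exists.

{Budget, ManagerID}, {EmpID, ManagerID}, {HireDate, ManagerID, Salary}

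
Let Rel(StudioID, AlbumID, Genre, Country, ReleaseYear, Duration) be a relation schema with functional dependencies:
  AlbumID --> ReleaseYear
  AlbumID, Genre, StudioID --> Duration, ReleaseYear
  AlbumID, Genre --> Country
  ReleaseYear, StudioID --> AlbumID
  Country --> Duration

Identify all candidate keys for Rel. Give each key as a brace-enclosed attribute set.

No FD produces {Genre, StudioID}, so they must be in every candidate key.
{AlbumID, Genre, StudioID} is a candidate key since {AlbumID, Genre, StudioID}⁺ = {AlbumID, Country, Duration, Genre, ReleaseYear, StudioID} covers every attribute.
{Genre, ReleaseYear, StudioID} is a candidate key since {Genre, ReleaseYear, StudioID}⁺ = {AlbumID, Country, Duration, Genre, ReleaseYear, StudioID} covers every attribute.
No proper subset of any of these is a key, and no other minimal superkey exists.

{AlbumID, Genre, StudioID}, {Genre, ReleaseYear, StudioID}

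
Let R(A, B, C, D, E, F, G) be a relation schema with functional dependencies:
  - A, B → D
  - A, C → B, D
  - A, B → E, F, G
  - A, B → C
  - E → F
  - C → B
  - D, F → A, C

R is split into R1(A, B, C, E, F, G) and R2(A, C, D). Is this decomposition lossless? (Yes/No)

R1 ∩ R2 = {A, C}; its closure under F is {A, B, C, D, E, F, G}.
This includes all of R1, so the common attributes are a superkey of R1 — the join is lossless.

Yes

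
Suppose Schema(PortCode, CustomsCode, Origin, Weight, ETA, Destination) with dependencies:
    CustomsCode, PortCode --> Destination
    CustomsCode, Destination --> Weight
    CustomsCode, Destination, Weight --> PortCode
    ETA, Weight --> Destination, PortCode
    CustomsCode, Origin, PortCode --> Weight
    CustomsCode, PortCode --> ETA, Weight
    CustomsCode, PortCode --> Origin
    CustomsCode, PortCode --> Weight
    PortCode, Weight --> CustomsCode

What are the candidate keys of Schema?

{CustomsCode, Destination}, {CustomsCode, PortCode}, {ETA, Weight}, {PortCode, Weight}

{CustomsCode, Destination}⁺ = {CustomsCode, Destination, ETA, Origin, PortCode, Weight}, which is every attribute, so {CustomsCode, Destination} is a candidate key.
{CustomsCode, PortCode}⁺ = {CustomsCode, Destination, ETA, Origin, PortCode, Weight}, which is every attribute, so {CustomsCode, PortCode} is a candidate key.
{ETA, Weight}⁺ = {CustomsCode, Destination, ETA, Origin, PortCode, Weight}, which is every attribute, so {ETA, Weight} is a candidate key.
{PortCode, Weight}⁺ = {CustomsCode, Destination, ETA, Origin, PortCode, Weight}, which is every attribute, so {PortCode, Weight} is a candidate key.
These are minimal and exhaustive — every other superkey contains one of them.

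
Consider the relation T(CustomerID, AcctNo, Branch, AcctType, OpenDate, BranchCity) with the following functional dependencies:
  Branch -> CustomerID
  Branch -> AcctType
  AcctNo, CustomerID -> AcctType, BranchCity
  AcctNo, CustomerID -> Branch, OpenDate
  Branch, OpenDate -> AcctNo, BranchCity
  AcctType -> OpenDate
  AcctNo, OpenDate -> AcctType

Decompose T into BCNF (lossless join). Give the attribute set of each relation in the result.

{AcctNo, AcctType, Branch, BranchCity, CustomerID}; {AcctType, OpenDate}

Candidate keys of the original relation: {AcctNo, CustomerID}, {Branch}.
In {AcctNo, AcctType, Branch, BranchCity, CustomerID, OpenDate}, {AcctType} is not a superkey ({AcctType}⁺ restricted to this set is {AcctType, OpenDate}), so split on AcctType -> OpenDate into {AcctType, OpenDate} and {AcctNo, AcctType, Branch, BranchCity, CustomerID}.
{AcctType, OpenDate} has no BCNF violation.
{AcctNo, AcctType, Branch, BranchCity, CustomerID} has no BCNF violation.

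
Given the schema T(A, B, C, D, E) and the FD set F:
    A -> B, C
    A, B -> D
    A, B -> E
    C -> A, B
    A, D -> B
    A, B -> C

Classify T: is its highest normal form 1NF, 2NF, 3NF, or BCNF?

Candidate keys: {A}, {C}. Prime attributes: {A, C}.
The left-hand side of every FD is a superkey, so BCNF is satisfied.

BCNF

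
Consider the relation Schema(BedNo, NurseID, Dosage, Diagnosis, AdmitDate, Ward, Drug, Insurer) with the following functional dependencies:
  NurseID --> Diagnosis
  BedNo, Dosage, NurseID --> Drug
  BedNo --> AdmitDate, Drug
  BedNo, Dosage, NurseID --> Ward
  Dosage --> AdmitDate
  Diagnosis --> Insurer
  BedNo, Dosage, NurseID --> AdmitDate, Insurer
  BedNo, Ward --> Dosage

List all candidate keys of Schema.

No FD produces {BedNo, NurseID}, so they must be in every candidate key.
{BedNo, Dosage, NurseID}⁺ = {AdmitDate, BedNo, Diagnosis, Dosage, Drug, Insurer, NurseID, Ward}, which is every attribute, so {BedNo, Dosage, NurseID} is a candidate key.
{BedNo, NurseID, Ward}⁺ = {AdmitDate, BedNo, Diagnosis, Dosage, Drug, Insurer, NurseID, Ward}, which is every attribute, so {BedNo, NurseID, Ward} is a candidate key.
These are minimal and exhaustive — every other superkey contains one of them.

{BedNo, Dosage, NurseID}, {BedNo, NurseID, Ward}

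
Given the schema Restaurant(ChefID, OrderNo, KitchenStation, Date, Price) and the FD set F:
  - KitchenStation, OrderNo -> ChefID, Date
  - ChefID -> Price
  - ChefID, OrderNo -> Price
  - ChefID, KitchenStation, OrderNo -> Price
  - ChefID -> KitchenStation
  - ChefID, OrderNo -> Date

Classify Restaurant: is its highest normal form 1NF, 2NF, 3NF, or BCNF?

Candidate keys: {ChefID, OrderNo}, {KitchenStation, OrderNo}. Prime attributes: {ChefID, KitchenStation, OrderNo}.
ChefID -> Price: {ChefID}⁺ = {ChefID, KitchenStation, Price}, which is not all of the attributes, so the left side is not a superkey — BCNF is violated.
Because {Price} is non-prime and the left side of ChefID -> Price is not a superkey, the relation is not in 3NF.
The proper key subset {ChefID} of {ChefID, OrderNo} determines non-prime {Price}, so the relation is not even in 2NF.

1NF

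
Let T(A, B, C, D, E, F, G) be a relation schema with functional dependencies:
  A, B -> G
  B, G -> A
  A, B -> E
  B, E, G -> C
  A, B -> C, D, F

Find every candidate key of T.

No FD produces {B}, so it must be in every candidate key.
Closure of {A, B} is {A, B, C, D, E, F, G}, the whole schema; {A, B} is a candidate key.
Closure of {B, G} is {A, B, C, D, E, F, G}, the whole schema; {B, G} is a candidate key.
Any other superkey properly contains one of these, so there are no further candidate keys.

{A, B}, {B, G}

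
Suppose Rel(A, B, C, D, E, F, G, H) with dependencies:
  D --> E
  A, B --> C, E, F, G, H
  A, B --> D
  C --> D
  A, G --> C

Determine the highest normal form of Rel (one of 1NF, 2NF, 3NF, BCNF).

Candidate key: {A, B}. Prime attributes: {A, B}.
D --> E breaks BCNF: {D}⁺ = {D, E}, so {D} is not a superkey.
D --> E has non-prime {E} on the right and a non-superkey on the left, so 3NF fails.
Checking every proper subset of each key, none determines a non-prime attribute — 2NF is satisfied.

2NF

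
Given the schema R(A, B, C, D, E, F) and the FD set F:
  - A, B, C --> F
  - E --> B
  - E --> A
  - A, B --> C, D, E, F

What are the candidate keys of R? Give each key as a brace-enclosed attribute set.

{E}⁺ = {A, B, C, D, E, F} — all of the relation — so {E} is a candidate key.
{A, B}⁺ = {A, B, C, D, E, F} — all of the relation — so {A, B} is a candidate key.
These are minimal and exhaustive — every other superkey contains one of them.

{A, B}, {E}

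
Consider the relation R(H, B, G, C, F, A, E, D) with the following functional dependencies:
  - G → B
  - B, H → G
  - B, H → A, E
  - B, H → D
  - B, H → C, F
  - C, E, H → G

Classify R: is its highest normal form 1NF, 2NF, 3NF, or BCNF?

3NF

Candidate keys: {B, H}, {C, E, H}, {G, H}. Prime attributes: {B, C, E, G, H}.
G → B breaks BCNF: {G}⁺ = {B, G}, so {G} is not a superkey.
Its right-hand attributes {B} are all prime, as are those of every other non-superkey FD — the relation is in 3NF.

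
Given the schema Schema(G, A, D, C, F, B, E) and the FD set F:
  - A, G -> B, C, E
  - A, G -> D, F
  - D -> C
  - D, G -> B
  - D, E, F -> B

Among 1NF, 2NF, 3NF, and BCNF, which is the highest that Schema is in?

Candidate key: {A, G}. Prime attributes: {A, G}.
D -> C breaks BCNF: {D}⁺ = {C, D}, so {D} is not a superkey.
D -> C determines the non-prime attribute {C} from a non-superkey — 3NF is violated.
Checking every proper subset of each key, none determines a non-prime attribute — 2NF is satisfied.

2NF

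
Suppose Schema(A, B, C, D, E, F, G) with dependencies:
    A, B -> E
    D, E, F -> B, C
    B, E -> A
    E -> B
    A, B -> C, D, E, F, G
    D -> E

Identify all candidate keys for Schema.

{D} is a candidate key since {D}⁺ = {A, B, C, D, E, F, G} covers every attribute.
{E} is a candidate key since {E}⁺ = {A, B, C, D, E, F, G} covers every attribute.
{A, B} is a candidate key since {A, B}⁺ = {A, B, C, D, E, F, G} covers every attribute.
These are minimal and exhaustive — every other superkey contains one of them.

{A, B}, {D}, {E}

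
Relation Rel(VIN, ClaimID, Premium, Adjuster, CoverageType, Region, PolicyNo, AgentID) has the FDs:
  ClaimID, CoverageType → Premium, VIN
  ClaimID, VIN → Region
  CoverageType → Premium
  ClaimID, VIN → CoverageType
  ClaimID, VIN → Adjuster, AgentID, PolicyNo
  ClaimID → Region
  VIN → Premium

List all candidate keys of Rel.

{ClaimID, CoverageType}, {ClaimID, VIN}

No FD produces {ClaimID}, so it must be in every candidate key.
{ClaimID, CoverageType}⁺ = {Adjuster, AgentID, ClaimID, CoverageType, PolicyNo, Premium, Region, VIN} — all of the relation — so {ClaimID, CoverageType} is a candidate key.
{ClaimID, VIN}⁺ = {Adjuster, AgentID, ClaimID, CoverageType, PolicyNo, Premium, Region, VIN} — all of the relation — so {ClaimID, VIN} is a candidate key.
These are minimal and exhaustive — every other superkey contains one of them.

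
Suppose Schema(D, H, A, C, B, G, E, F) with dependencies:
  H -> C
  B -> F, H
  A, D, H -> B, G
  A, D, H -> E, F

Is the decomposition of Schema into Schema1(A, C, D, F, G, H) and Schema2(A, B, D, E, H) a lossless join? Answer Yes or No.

Common attributes: {A, D, H}; their closure is {A, B, C, D, E, F, G, H}.
Since Schema1 ⊆ {A, B, C, D, E, F, G, H}, the intersection is a superkey of Schema1; the decomposition is lossless.

Yes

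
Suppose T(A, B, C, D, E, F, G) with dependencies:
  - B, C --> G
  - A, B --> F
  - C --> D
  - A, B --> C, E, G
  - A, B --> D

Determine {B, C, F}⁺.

Start with {B, C, F}.
B, C --> G applies; add {G} → now {B, C, F, G}.
C --> D applies; add {D} → now {B, C, D, F, G}.
No further FD applies.

{B, C, D, F, G}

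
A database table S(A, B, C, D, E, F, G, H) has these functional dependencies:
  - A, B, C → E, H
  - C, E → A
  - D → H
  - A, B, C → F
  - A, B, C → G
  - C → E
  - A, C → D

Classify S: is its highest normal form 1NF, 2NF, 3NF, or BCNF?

Candidate key: {B, C}. Prime attributes: {B, C}.
C, E → A breaks BCNF: {C, E}⁺ = {A, C, D, E, H}, so {C, E} is not a superkey.
C, E → A determines the non-prime attribute {A} from a non-superkey — 3NF is violated.
Since {C} ⊂ {B, C} and {C}⁺ ⊇ {A, D, E, H} with {A, D, E, H} non-prime, there is a partial dependency; 2NF fails.

1NF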